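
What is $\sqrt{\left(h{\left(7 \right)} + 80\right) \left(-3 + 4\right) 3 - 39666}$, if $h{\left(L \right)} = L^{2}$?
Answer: $i \sqrt{39279} \approx 198.19 i$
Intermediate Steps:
$\sqrt{\left(h{\left(7 \right)} + 80\right) \left(-3 + 4\right) 3 - 39666} = \sqrt{\left(7^{2} + 80\right) \left(-3 + 4\right) 3 - 39666} = \sqrt{\left(49 + 80\right) 1 \cdot 3 - 39666} = \sqrt{129 \cdot 3 - 39666} = \sqrt{387 - 39666} = \sqrt{-39279} = i \sqrt{39279}$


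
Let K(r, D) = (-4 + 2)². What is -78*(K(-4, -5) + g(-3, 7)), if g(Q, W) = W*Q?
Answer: 1326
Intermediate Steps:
g(Q, W) = Q*W
K(r, D) = 4 (K(r, D) = (-2)² = 4)
-78*(K(-4, -5) + g(-3, 7)) = -78*(4 - 3*7) = -78*(4 - 21) = -78*(-17) = 1326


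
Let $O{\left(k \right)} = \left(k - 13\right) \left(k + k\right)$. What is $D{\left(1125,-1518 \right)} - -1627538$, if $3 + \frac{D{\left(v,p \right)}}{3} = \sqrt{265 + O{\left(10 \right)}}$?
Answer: $1627529 + 3 \sqrt{205} \approx 1.6276 \cdot 10^{6}$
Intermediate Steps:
$O{\left(k \right)} = 2 k \left(-13 + k\right)$ ($O{\left(k \right)} = \left(-13 + k\right) 2 k = 2 k \left(-13 + k\right)$)
$D{\left(v,p \right)} = -9 + 3 \sqrt{205}$ ($D{\left(v,p \right)} = -9 + 3 \sqrt{265 + 2 \cdot 10 \left(-13 + 10\right)} = -9 + 3 \sqrt{265 + 2 \cdot 10 \left(-3\right)} = -9 + 3 \sqrt{265 - 60} = -9 + 3 \sqrt{205}$)
$D{\left(1125,-1518 \right)} - -1627538 = \left(-9 + 3 \sqrt{205}\right) - -1627538 = \left(-9 + 3 \sqrt{205}\right) + 1627538 = 1627529 + 3 \sqrt{205}$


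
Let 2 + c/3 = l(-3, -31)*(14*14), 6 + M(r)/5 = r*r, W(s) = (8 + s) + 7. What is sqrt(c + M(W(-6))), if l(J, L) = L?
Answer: I*sqrt(17859) ≈ 133.64*I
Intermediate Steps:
W(s) = 15 + s
M(r) = -30 + 5*r**2 (M(r) = -30 + 5*(r*r) = -30 + 5*r**2)
c = -18234 (c = -6 + 3*(-434*14) = -6 + 3*(-31*196) = -6 + 3*(-6076) = -6 - 18228 = -18234)
sqrt(c + M(W(-6))) = sqrt(-18234 + (-30 + 5*(15 - 6)**2)) = sqrt(-18234 + (-30 + 5*9**2)) = sqrt(-18234 + (-30 + 5*81)) = sqrt(-18234 + (-30 + 405)) = sqrt(-18234 + 375) = sqrt(-17859) = I*sqrt(17859)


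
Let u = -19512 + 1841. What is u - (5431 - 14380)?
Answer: -8722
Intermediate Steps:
u = -17671
u - (5431 - 14380) = -17671 - (5431 - 14380) = -17671 - 1*(-8949) = -17671 + 8949 = -8722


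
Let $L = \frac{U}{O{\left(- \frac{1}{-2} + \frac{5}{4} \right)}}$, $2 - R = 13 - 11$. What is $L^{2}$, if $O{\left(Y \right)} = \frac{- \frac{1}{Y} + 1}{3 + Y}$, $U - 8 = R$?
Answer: $\frac{70756}{9} \approx 7861.8$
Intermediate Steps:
$R = 0$ ($R = 2 - \left(13 - 11\right) = 2 - 2 = 0$)
$U = 8$ ($U = 8 + 0 = 8$)
$O{\left(Y \right)} = \frac{1 - \frac{1}{Y}}{3 + Y}$
$L = \frac{266}{3}$ ($L = \frac{8}{\frac{1}{- \frac{1}{-2} + \frac{5}{4}} \frac{1}{3 + \left(- \frac{1}{-2} + \frac{5}{4}\right)} \left(-1 + \left(- \frac{1}{-2} + \frac{5}{4}\right)\right)} = \frac{8}{\frac{1}{\left(-1\right) \left(- \frac{1}{2}\right) + 5 \cdot \frac{1}{4}} \frac{1}{3 + \left(\left(-1\right) \left(- \frac{1}{2}\right) + 5 \cdot \frac{1}{4}\right)} \left(-1 + \left(\left(-1\right) \left(- \frac{1}{2}\right) + 5 \cdot \frac{1}{4}\right)\right)} = \frac{8}{\frac{1}{\frac{1}{2} + \frac{5}{4}} \frac{1}{3 + \left(\frac{1}{2} + \frac{5}{4}\right)} \left(-1 + \left(\frac{1}{2} + \frac{5}{4}\right)\right)} = \frac{8}{\frac{1}{\frac{7}{4}} \frac{1}{3 + \frac{7}{4}} \left(-1 + \frac{7}{4}\right)} = \frac{8}{\frac{4}{7} \frac{1}{\frac{19}{4}} \cdot \frac{3}{4}} = \frac{8}{\frac{4}{7} \cdot \frac{4}{19} \cdot \frac{3}{4}} = \frac{8}{\frac{12}{133}} = 8 \cdot \frac{133}{12} = \frac{266}{3} \approx 88.667$)
$L^{2} = \left(\frac{266}{3}\right)^{2} = \frac{70756}{9}$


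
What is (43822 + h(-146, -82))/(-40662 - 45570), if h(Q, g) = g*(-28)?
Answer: -23059/43116 ≈ -0.53481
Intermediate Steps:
h(Q, g) = -28*g
(43822 + h(-146, -82))/(-40662 - 45570) = (43822 - 28*(-82))/(-40662 - 45570) = (43822 + 2296)/(-86232) = 46118*(-1/86232) = -23059/43116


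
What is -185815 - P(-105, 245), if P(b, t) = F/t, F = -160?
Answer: -9104903/49 ≈ -1.8581e+5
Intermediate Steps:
P(b, t) = -160/t
-185815 - P(-105, 245) = -185815 - (-160)/245 = -185815 - 1*(-32/49) = -185815 + 32/49 = -9104903/49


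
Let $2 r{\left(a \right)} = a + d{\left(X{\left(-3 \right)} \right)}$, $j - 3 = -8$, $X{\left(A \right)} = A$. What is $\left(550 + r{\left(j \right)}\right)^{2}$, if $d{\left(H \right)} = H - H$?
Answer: $\frac{1199025}{4} \approx 2.9976 \cdot 10^{5}$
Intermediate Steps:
$j = -5$ ($j = 3 - 8 = -5$)
$d{\left(H \right)} = 0$
$r{\left(a \right)} = \frac{a}{2}$ ($r{\left(a \right)} = \frac{a + 0}{2} = \frac{a}{2}$)
$\left(550 + r{\left(j \right)}\right)^{2} = \left(550 + \frac{1}{2} \left(-5\right)\right)^{2} = \left(550 - \frac{5}{2}\right)^{2} = \left(\frac{1095}{2}\right)^{2} = \frac{1199025}{4}$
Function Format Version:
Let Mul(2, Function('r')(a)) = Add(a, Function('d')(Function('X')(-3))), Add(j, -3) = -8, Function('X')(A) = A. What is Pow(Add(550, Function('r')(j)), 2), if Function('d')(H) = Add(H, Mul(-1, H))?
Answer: Rational(1199025, 4) ≈ 2.9976e+5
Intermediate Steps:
j = -5 (j = Add(3, -8) = -5)
Function('d')(H) = 0
Function('r')(a) = Mul(Rational(1, 2), a) (Function('r')(a) = Mul(Rational(1, 2), Add(a, 0)) = Mul(Rational(1, 2), a))
Pow(Add(550, Function('r')(j)), 2) = Pow(Add(550, Mul(Rational(1, 2), -5)), 2) = Pow(Add(550, Rational(-5, 2)), 2) = Pow(Rational(1095, 2), 2) = Rational(1199025, 4)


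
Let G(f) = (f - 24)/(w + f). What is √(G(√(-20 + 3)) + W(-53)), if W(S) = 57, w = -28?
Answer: √2*√((810 - 29*I*√17)/(28 - I*√17)) ≈ 7.6066 - 0.0013534*I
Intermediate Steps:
G(f) = (-24 + f)/(-28 + f) (G(f) = (f - 24)/(-28 + f) = (-24 + f)/(-28 + f))
√(G(√(-20 + 3)) + W(-53)) = √((-24 + √(-20 + 3))/(-28 + √(-20 + 3)) + 57) = √((-24 + √(-17))/(-28 + √(-17)) + 57) = √((-24 + I*√17)/(-28 + I*√17) + 57) = √(57 + (-24 + I*√17)/(-28 + I*√17))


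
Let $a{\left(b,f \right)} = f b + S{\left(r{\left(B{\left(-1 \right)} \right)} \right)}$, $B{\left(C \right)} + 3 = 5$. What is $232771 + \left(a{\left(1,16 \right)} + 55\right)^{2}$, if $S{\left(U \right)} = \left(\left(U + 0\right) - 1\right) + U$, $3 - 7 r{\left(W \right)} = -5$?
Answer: $\frac{11661815}{49} \approx 2.38 \cdot 10^{5}$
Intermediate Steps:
$B{\left(C \right)} = 2$ ($B{\left(C \right)} = -3 + 5 = 2$)
$r{\left(W \right)} = \frac{8}{7}$ ($r{\left(W \right)} = \frac{3}{7} - - \frac{5}{7} = \frac{3}{7} + \frac{5}{7} = \frac{8}{7}$)
$S{\left(U \right)} = -1 + 2 U$ ($S{\left(U \right)} = \left(U - 1\right) + U = \left(-1 + U\right) + U = -1 + 2 U$)
$a{\left(b,f \right)} = \frac{9}{7} + b f$ ($a{\left(b,f \right)} = f b + \left(-1 + 2 \cdot \frac{8}{7}\right) = b f + \left(-1 + \frac{16}{7}\right) = b f + \frac{9}{7} = \frac{9}{7} + b f$)
$232771 + \left(a{\left(1,16 \right)} + 55\right)^{2} = 232771 + \left(\left(\frac{9}{7} + 1 \cdot 16\right) + 55\right)^{2} = 232771 + \left(\left(\frac{9}{7} + 16\right) + 55\right)^{2} = 232771 + \left(\frac{121}{7} + 55\right)^{2} = 232771 + \left(\frac{506}{7}\right)^{2} = 232771 + \frac{256036}{49} = \frac{11661815}{49}$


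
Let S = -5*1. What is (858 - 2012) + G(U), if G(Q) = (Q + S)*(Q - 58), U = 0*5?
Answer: -864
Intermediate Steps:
S = -5
U = 0
G(Q) = (-58 + Q)*(-5 + Q) (G(Q) = (Q - 5)*(Q - 58) = (-5 + Q)*(-58 + Q) = (-58 + Q)*(-5 + Q))
(858 - 2012) + G(U) = (858 - 2012) + (290 + 0**2 - 63*0) = -1154 + (290 + 0 + 0) = -1154 + 290 = -864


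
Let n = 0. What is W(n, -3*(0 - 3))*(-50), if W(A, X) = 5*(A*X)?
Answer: 0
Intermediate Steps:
W(A, X) = 5*A*X
W(n, -3*(0 - 3))*(-50) = (5*0*(-3*(0 - 3)))*(-50) = (5*0*(-3*(-3)))*(-50) = (5*0*9)*(-50) = 0*(-50) = 0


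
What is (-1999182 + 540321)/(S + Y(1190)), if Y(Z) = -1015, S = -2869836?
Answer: 1458861/2870851 ≈ 0.50816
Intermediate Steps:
(-1999182 + 540321)/(S + Y(1190)) = (-1999182 + 540321)/(-2869836 - 1015) = -1458861/(-2870851) = -1458861*(-1/2870851) = 1458861/2870851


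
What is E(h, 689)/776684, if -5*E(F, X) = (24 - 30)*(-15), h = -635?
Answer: -9/388342 ≈ -2.3175e-5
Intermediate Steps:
E(F, X) = -18 (E(F, X) = -(24 - 30)*(-15)/5 = -(-6)*(-15)/5 = -⅕*90 = -18)
E(h, 689)/776684 = -18/776684 = -18*1/776684 = -9/388342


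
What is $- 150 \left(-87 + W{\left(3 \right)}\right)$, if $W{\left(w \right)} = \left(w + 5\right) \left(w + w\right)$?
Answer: $5850$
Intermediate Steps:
$W{\left(w \right)} = 2 w \left(5 + w\right)$ ($W{\left(w \right)} = \left(5 + w\right) 2 w = 2 w \left(5 + w\right)$)
$- 150 \left(-87 + W{\left(3 \right)}\right) = - 150 \left(-87 + 2 \cdot 3 \left(5 + 3\right)\right) = - 150 \left(-87 + 2 \cdot 3 \cdot 8\right) = - 150 \left(-87 + 48\right) = \left(-150\right) \left(-39\right) = 5850$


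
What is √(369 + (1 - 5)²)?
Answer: √385 ≈ 19.621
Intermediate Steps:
√(369 + (1 - 5)²) = √(369 + (-4)²) = √(369 + 16) = √385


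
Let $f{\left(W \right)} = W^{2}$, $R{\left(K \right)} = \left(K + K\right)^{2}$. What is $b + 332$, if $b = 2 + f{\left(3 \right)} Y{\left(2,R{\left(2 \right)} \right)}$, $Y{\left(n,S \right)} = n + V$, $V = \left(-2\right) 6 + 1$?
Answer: $253$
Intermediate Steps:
$R{\left(K \right)} = 4 K^{2}$ ($R{\left(K \right)} = \left(2 K\right)^{2} = 4 K^{2}$)
$V = -11$ ($V = -12 + 1 = -11$)
$Y{\left(n,S \right)} = -11 + n$ ($Y{\left(n,S \right)} = n - 11 = -11 + n$)
$b = -79$ ($b = 2 + 3^{2} \left(-11 + 2\right) = 2 + 9 \left(-9\right) = 2 - 81 = -79$)
$b + 332 = -79 + 332 = 253$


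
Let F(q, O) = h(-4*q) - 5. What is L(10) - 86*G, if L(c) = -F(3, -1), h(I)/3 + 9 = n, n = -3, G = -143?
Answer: 12339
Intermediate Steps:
h(I) = -36 (h(I) = -27 + 3*(-3) = -27 - 9 = -36)
F(q, O) = -41 (F(q, O) = -36 - 5 = -41)
L(c) = 41 (L(c) = -1*(-41) = 41)
L(10) - 86*G = 41 - 86*(-143) = 41 + 12298 = 12339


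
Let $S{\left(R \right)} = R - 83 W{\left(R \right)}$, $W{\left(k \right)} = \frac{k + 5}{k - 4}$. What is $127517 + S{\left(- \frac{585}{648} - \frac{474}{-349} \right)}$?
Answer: $\frac{285686014530503}{2238125832} \approx 1.2765 \cdot 10^{5}$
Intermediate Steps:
$W{\left(k \right)} = \frac{5 + k}{-4 + k}$
$S{\left(R \right)} = R - \frac{83 \left(5 + R\right)}{-4 + R}$ ($S{\left(R \right)} = R - 83 \frac{5 + R}{-4 + R} = R - \frac{83 \left(5 + R\right)}{-4 + R}$)
$127517 + S{\left(- \frac{585}{648} - \frac{474}{-349} \right)} = 127517 + \frac{-415 + \left(- \frac{585}{648} - \frac{474}{-349}\right)^{2} - 87 \left(- \frac{585}{648} - \frac{474}{-349}\right)}{-4 - \left(- \frac{474}{349} + \frac{65}{72}\right)} = 127517 + \frac{-415 + \left(\left(-585\right) \frac{1}{648} - - \frac{474}{349}\right)^{2} - 87 \left(\left(-585\right) \frac{1}{648} - - \frac{474}{349}\right)}{-4 - - \frac{11443}{25128}} = 127517 + \frac{-415 + \left(- \frac{65}{72} + \frac{474}{349}\right)^{2} - 87 \left(- \frac{65}{72} + \frac{474}{349}\right)}{-4 + \left(- \frac{65}{72} + \frac{474}{349}\right)} = 127517 + \frac{-415 + \left(\frac{11443}{25128}\right)^{2} - \frac{331847}{8376}}{-4 + \frac{11443}{25128}} = 127517 + \frac{-415 + \frac{130942249}{631416384} - \frac{331847}{8376}}{- \frac{89069}{25128}} = 127517 - - \frac{286922811359}{2238125832} = 127517 + \frac{286922811359}{2238125832} = \frac{285686014530503}{2238125832}$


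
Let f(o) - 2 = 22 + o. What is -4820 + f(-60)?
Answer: -4856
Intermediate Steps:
f(o) = 24 + o (f(o) = 2 + (22 + o) = 24 + o)
-4820 + f(-60) = -4820 + (24 - 60) = -4820 - 36 = -4856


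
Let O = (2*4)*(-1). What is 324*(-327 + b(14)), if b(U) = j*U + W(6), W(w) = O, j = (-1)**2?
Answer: -104004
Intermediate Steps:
j = 1
O = -8 (O = 8*(-1) = -8)
W(w) = -8
b(U) = -8 + U (b(U) = 1*U - 8 = U - 8 = -8 + U)
324*(-327 + b(14)) = 324*(-327 + (-8 + 14)) = 324*(-327 + 6) = 324*(-321) = -104004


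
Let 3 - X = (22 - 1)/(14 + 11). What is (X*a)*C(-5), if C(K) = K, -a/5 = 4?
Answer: 216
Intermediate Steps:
a = -20 (a = -5*4 = -20)
X = 54/25 (X = 3 - (22 - 1)/(14 + 11) = 3 - 21/25 = 54/25 ≈ 2.1600)
(X*a)*C(-5) = ((54/25)*(-20))*(-5) = -216/5*(-5) = 216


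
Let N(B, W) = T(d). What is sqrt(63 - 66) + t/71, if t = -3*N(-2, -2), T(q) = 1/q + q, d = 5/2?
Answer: -87/710 + I*sqrt(3) ≈ -0.12254 + 1.732*I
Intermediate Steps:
d = 5/2 (d = 5*(1/2) = 5/2 ≈ 2.5000)
T(q) = q + 1/q
N(B, W) = 29/10 (N(B, W) = 5/2 + 1/(5/2) = 5/2 + 2/5 = 29/10)
t = -87/10 (t = -3*29/10 = -87/10 ≈ -8.7000)
sqrt(63 - 66) + t/71 = sqrt(63 - 66) - 87/10/71 = sqrt(-3) - 87/10*1/71 = I*sqrt(3) - 87/710 = -87/710 + I*sqrt(3)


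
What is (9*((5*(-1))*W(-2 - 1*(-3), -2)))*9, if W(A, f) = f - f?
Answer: 0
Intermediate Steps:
W(A, f) = 0
(9*((5*(-1))*W(-2 - 1*(-3), -2)))*9 = (9*((5*(-1))*0))*9 = (9*(-5*0))*9 = (9*0)*9 = 0*9 = 0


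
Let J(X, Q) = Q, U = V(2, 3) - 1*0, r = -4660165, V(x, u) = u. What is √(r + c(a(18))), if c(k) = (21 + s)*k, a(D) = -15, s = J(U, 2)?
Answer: 19*I*√12910 ≈ 2158.8*I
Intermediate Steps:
U = 3 (U = 3 - 1*0 = 3 + 0 = 3)
s = 2
c(k) = 23*k (c(k) = (21 + 2)*k = 23*k)
√(r + c(a(18))) = √(-4660165 + 23*(-15)) = √(-4660165 - 345) = √(-4660510) = 19*I*√12910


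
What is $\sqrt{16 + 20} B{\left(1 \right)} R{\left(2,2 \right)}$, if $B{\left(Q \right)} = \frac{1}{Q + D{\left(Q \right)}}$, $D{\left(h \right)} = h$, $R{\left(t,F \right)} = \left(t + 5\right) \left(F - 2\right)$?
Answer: $0$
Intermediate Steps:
$R{\left(t,F \right)} = \left(-2 + F\right) \left(5 + t\right)$ ($R{\left(t,F \right)} = \left(5 + t\right) \left(-2 + F\right) = \left(-2 + F\right) \left(5 + t\right)$)
$B{\left(Q \right)} = \frac{1}{2 Q}$ ($B{\left(Q \right)} = \frac{1}{Q + Q} = \frac{1}{2 Q}$)
$\sqrt{16 + 20} B{\left(1 \right)} R{\left(2,2 \right)} = \sqrt{16 + 20} \frac{1}{2 \cdot 1} \left(-10 - 4 + 5 \cdot 2 + 2 \cdot 2\right) = \sqrt{36} \cdot \frac{1}{2} \cdot 1 \left(-10 - 4 + 10 + 4\right) = 6 \cdot \frac{1}{2} \cdot 0 = 3 \cdot 0 = 0$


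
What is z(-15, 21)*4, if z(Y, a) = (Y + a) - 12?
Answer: -24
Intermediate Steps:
z(Y, a) = -12 + Y + a
z(-15, 21)*4 = (-12 - 15 + 21)*4 = -6*4 = -24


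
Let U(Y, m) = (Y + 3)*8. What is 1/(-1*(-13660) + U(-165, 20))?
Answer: 1/12364 ≈ 8.0880e-5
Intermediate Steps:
U(Y, m) = 24 + 8*Y (U(Y, m) = (3 + Y)*8 = 24 + 8*Y)
1/(-1*(-13660) + U(-165, 20)) = 1/(-1*(-13660) + (24 + 8*(-165))) = 1/(13660 + (24 - 1320)) = 1/(13660 - 1296) = 1/12364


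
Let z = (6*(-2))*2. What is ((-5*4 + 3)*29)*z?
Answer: 11832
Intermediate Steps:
z = -24 (z = -12*2 = -24)
((-5*4 + 3)*29)*z = ((-5*4 + 3)*29)*(-24) = ((-20 + 3)*29)*(-24) = -17*29*(-24) = -493*(-24) = 11832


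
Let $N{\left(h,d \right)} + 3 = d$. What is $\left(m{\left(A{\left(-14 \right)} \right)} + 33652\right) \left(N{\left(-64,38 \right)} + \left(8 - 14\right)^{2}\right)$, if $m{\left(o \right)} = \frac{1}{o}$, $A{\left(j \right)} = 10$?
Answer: $\frac{23892991}{10} \approx 2.3893 \cdot 10^{6}$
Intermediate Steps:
$N{\left(h,d \right)} = -3 + d$
$\left(m{\left(A{\left(-14 \right)} \right)} + 33652\right) \left(N{\left(-64,38 \right)} + \left(8 - 14\right)^{2}\right) = \left(\frac{1}{10} + 33652\right) \left(\left(-3 + 38\right) + \left(8 - 14\right)^{2}\right) = \left(\frac{1}{10} + 33652\right) \left(35 + \left(-6\right)^{2}\right) = \frac{336521 \left(35 + 36\right)}{10} = \frac{336521}{10} \cdot 71 = \frac{23892991}{10}$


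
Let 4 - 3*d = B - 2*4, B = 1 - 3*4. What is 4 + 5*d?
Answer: 127/3 ≈ 42.333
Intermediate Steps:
B = -11 (B = 1 - 12 = -11)
d = 23/3 (d = 4/3 - (-11 - 2*4)/3 = 4/3 - (-11 - 8)/3 = 4/3 - 1/3*(-19) = 4/3 + 19/3 = 23/3 ≈ 7.6667)
4 + 5*d = 4 + 5*(23/3) = 4 + 115/3 = 127/3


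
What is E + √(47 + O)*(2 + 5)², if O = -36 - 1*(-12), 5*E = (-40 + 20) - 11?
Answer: -31/5 + 49*√23 ≈ 228.80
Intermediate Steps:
E = -31/5 (E = ((-40 + 20) - 11)/5 = (-20 - 11)/5 = (⅕)*(-31) = -31/5 ≈ -6.2000)
O = -24 (O = -36 + 12 = -24)
E + √(47 + O)*(2 + 5)² = -31/5 + √(47 - 24)*(2 + 5)² = -31/5 + √23*7² = -31/5 + √23*49 = -31/5 + 49*√23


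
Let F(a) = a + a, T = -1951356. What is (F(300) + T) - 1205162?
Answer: -3155918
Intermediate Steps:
F(a) = 2*a
(F(300) + T) - 1205162 = (2*300 - 1951356) - 1205162 = (600 - 1951356) - 1205162 = -1950756 - 1205162 = -3155918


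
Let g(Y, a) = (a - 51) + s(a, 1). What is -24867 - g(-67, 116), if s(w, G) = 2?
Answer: -24934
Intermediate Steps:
g(Y, a) = -49 + a (g(Y, a) = (a - 51) + 2 = (-51 + a) + 2 = -49 + a)
-24867 - g(-67, 116) = -24867 - (-49 + 116) = -24867 - 1*67 = -24867 - 67 = -24934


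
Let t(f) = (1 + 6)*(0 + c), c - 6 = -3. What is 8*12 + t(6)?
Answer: 117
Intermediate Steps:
c = 3 (c = 6 - 3 = 3)
t(f) = 21 (t(f) = (1 + 6)*(0 + 3) = 7*3 = 21)
8*12 + t(6) = 8*12 + 21 = 96 + 21 = 117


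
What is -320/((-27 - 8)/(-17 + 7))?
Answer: -640/7 ≈ -91.429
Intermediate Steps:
-320/((-27 - 8)/(-17 + 7)) = -320/((-35/(-10))) = -320/((-35*(-1/10))) = -320/7/2 = -320*2/7 = -16*40/7 = -640/7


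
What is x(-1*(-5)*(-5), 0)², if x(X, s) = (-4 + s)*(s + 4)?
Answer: 256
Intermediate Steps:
x(X, s) = (-4 + s)*(4 + s)
x(-1*(-5)*(-5), 0)² = (-16 + 0²)² = (-16 + 0)² = (-16)² = 256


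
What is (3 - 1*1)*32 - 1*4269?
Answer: -4205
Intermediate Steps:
(3 - 1*1)*32 - 1*4269 = (3 - 1)*32 - 4269 = 2*32 - 4269 = 64 - 4269 = -4205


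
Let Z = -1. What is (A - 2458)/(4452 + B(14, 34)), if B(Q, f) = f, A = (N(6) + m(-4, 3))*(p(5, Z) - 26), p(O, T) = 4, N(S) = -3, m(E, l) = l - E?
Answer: -1273/2243 ≈ -0.56754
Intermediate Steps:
A = -88 (A = (-3 + (3 - 1*(-4)))*(4 - 26) = (-3 + (3 + 4))*(-22) = (-3 + 7)*(-22) = 4*(-22) = -88)
(A - 2458)/(4452 + B(14, 34)) = (-88 - 2458)/(4452 + 34) = -2546/4486 = -2546*1/4486 = -1273/2243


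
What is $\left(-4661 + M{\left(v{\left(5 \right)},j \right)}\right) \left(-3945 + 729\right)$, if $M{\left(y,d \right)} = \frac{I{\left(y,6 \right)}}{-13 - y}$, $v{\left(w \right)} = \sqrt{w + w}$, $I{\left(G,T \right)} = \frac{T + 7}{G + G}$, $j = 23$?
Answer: $\frac{794451160}{53} + \frac{45292 \sqrt{10}}{265} \approx 1.499 \cdot 10^{7}$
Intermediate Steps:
$I{\left(G,T \right)} = \frac{7 + T}{2 G}$
$v{\left(w \right)} = \sqrt{2} \sqrt{w}$ ($v{\left(w \right)} = \sqrt{2 w} = \sqrt{2} \sqrt{w}$)
$M{\left(y,d \right)} = \frac{13}{2 y \left(-13 - y\right)}$ ($M{\left(y,d \right)} = \frac{\frac{1}{2} \frac{1}{y} \left(7 + 6\right)}{-13 - y} = \frac{\frac{1}{2} \frac{1}{y} 13}{-13 - y} = \frac{\frac{13}{2} \frac{1}{y}}{-13 - y} = \frac{13}{2 y \left(-13 - y\right)}$)
$\left(-4661 + M{\left(v{\left(5 \right)},j \right)}\right) \left(-3945 + 729\right) = \left(-4661 - \frac{13}{2 \sqrt{2} \sqrt{5} \left(13 + \sqrt{2} \sqrt{5}\right)}\right) \left(-3945 + 729\right) = \left(-4661 - \frac{13}{2 \sqrt{10} \left(13 + \sqrt{10}\right)}\right) \left(-3216\right) = \left(-4661 - \frac{13 \frac{\sqrt{10}}{10}}{2 \left(13 + \sqrt{10}\right)}\right) \left(-3216\right) = \left(-4661 - \frac{13 \sqrt{10}}{20 \left(13 + \sqrt{10}\right)}\right) \left(-3216\right) = 14989776 + \frac{10452 \sqrt{10}}{5 \left(13 + \sqrt{10}\right)}$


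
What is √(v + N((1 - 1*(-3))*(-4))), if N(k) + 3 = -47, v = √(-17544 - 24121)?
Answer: √(-50 + I*√41665) ≈ 8.9486 + 11.405*I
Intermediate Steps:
v = I*√41665 (v = √(-41665) = I*√41665 ≈ 204.12*I)
N(k) = -50 (N(k) = -3 - 47 = -50)
√(v + N((1 - 1*(-3))*(-4))) = √(I*√41665 - 50) = √(-50 + I*√41665)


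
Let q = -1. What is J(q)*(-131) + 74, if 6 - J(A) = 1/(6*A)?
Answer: -4403/6 ≈ -733.83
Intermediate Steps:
J(A) = 6 - 1/(6*A)
J(q)*(-131) + 74 = (6 - 1/6/(-1))*(-131) + 74 = (6 - 1/6*(-1))*(-131) + 74 = (6 + 1/6)*(-131) + 74 = (37/6)*(-131) + 74 = -4847/6 + 74 = -4403/6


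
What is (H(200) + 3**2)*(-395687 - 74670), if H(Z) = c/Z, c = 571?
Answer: -1115216447/200 ≈ -5.5761e+6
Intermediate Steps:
H(Z) = 571/Z
(H(200) + 3**2)*(-395687 - 74670) = (571/200 + 3**2)*(-395687 - 74670) = (571*(1/200) + 9)*(-470357) = (571/200 + 9)*(-470357) = (2371/200)*(-470357) = -1115216447/200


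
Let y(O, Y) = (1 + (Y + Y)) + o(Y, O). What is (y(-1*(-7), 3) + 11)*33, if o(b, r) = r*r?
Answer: 2211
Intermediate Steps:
o(b, r) = r**2
y(O, Y) = 1 + O**2 + 2*Y (y(O, Y) = (1 + (Y + Y)) + O**2 = (1 + 2*Y) + O**2 = 1 + O**2 + 2*Y)
(y(-1*(-7), 3) + 11)*33 = ((1 + (-1*(-7))**2 + 2*3) + 11)*33 = ((1 + 7**2 + 6) + 11)*33 = ((1 + 49 + 6) + 11)*33 = (56 + 11)*33 = 67*33 = 2211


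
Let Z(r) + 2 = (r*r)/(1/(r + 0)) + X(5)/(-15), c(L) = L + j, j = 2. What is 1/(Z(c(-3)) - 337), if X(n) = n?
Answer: -3/1021 ≈ -0.0029383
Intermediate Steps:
c(L) = 2 + L (c(L) = L + 2 = 2 + L)
Z(r) = -7/3 + r³ (Z(r) = -2 + ((r*r)/(1/(r + 0)) + 5/(-15)) = -2 + (r²/(1/r) + 5*(-1/15)) = -2 + (r²*r - ⅓) = -2 + (r³ - ⅓) = -2 + (-⅓ + r³) = -7/3 + r³)
1/(Z(c(-3)) - 337) = 1/((-7/3 + (2 - 3)³) - 337) = 1/((-7/3 + (-1)³) - 337) = 1/((-7/3 - 1) - 337) = 1/(-10/3 - 337) = 1/(-1021/3) = -3/1021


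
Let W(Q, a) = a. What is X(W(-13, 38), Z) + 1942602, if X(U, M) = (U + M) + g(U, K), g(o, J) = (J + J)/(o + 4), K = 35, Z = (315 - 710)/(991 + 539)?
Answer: 594448271/306 ≈ 1.9426e+6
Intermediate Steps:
Z = -79/306 (Z = -395/1530 = -395*1/1530 = -79/306 ≈ -0.25817)
g(o, J) = 2*J/(4 + o) (g(o, J) = (2*J)/(4 + o) = 2*J/(4 + o))
X(U, M) = M + U + 70/(4 + U) (X(U, M) = (U + M) + 2*35/(4 + U) = (M + U) + 70/(4 + U) = M + U + 70/(4 + U))
X(W(-13, 38), Z) + 1942602 = (70 + (4 + 38)*(-79/306 + 38))/(4 + 38) + 1942602 = (70 + 42*(11549/306))/42 + 1942602 = (70 + 80843/51)/42 + 1942602 = (1/42)*(84413/51) + 1942602 = 12059/306 + 1942602 = 594448271/306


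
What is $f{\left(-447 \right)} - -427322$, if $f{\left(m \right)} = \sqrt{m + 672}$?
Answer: $427337$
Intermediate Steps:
$f{\left(m \right)} = \sqrt{672 + m}$
$f{\left(-447 \right)} - -427322 = \sqrt{672 - 447} - -427322 = \sqrt{225} + 427322 = 15 + 427322 = 427337$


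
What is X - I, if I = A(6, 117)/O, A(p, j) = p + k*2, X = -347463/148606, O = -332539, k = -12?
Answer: -115547673465/49417290634 ≈ -2.3382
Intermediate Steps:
X = -347463/148606 (X = -347463*1/148606 = -347463/148606 ≈ -2.3382)
A(p, j) = -24 + p (A(p, j) = p - 12*2 = p - 24 = -24 + p)
I = 18/332539 (I = (-24 + 6)/(-332539) = -18*(-1/332539) = 18/332539 ≈ 5.4129e-5)
X - I = -347463/148606 - 1*18/332539 = -347463/148606 - 18/332539 = -115547673465/49417290634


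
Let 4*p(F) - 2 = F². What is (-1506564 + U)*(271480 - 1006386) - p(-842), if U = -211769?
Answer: 2525626108913/2 ≈ 1.2628e+12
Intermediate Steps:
p(F) = ½ + F²/4
(-1506564 + U)*(271480 - 1006386) - p(-842) = (-1506564 - 211769)*(271480 - 1006386) - (½ + (¼)*(-842)²) = -1718333*(-734906) - (½ + (¼)*708964) = 1262813231698 - (½ + 177241) = 1262813231698 - 1*354483/2 = 1262813231698 - 354483/2 = 2525626108913/2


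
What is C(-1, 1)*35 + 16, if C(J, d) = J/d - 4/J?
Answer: 121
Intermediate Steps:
C(J, d) = -4/J + J/d
C(-1, 1)*35 + 16 = (-4/(-1) - 1/1)*35 + 16 = (-4*(-1) - 1*1)*35 + 16 = (4 - 1)*35 + 16 = 3*35 + 16 = 105 + 16 = 121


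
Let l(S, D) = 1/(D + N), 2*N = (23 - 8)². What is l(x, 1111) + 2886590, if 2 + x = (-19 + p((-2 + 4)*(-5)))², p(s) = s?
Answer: 7063485732/2447 ≈ 2.8866e+6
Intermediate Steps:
N = 225/2 (N = (23 - 8)²/2 = (½)*15² = (½)*225 = 225/2 ≈ 112.50)
x = 839 (x = -2 + (-19 + (-2 + 4)*(-5))² = -2 + (-19 + 2*(-5))² = -2 + (-19 - 10)² = -2 + (-29)² = -2 + 841 = 839)
l(S, D) = 1/(225/2 + D) (l(S, D) = 1/(D + 225/2) = 1/(225/2 + D))
l(x, 1111) + 2886590 = 2/(225 + 2*1111) + 2886590 = 2/(225 + 2222) + 2886590 = 2/2447 + 2886590 = 7063485732/2447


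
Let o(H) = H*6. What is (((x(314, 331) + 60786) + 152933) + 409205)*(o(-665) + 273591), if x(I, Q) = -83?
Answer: 167918556441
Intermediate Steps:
o(H) = 6*H
(((x(314, 331) + 60786) + 152933) + 409205)*(o(-665) + 273591) = (((-83 + 60786) + 152933) + 409205)*(6*(-665) + 273591) = ((60703 + 152933) + 409205)*(-3990 + 273591) = (213636 + 409205)*269601 = 622841*269601 = 167918556441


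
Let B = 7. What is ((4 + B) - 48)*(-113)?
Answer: 4181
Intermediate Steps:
((4 + B) - 48)*(-113) = ((4 + 7) - 48)*(-113) = (11 - 48)*(-113) = -37*(-113) = 4181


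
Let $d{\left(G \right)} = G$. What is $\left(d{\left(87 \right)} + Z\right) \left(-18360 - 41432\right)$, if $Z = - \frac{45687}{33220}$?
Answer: $- \frac{42518883444}{8305} \approx -5.1197 \cdot 10^{6}$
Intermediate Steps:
$Z = - \frac{45687}{33220}$ ($Z = \left(-45687\right) \frac{1}{33220} = - \frac{45687}{33220} \approx -1.3753$)
$\left(d{\left(87 \right)} + Z\right) \left(-18360 - 41432\right) = \left(87 - \frac{45687}{33220}\right) \left(-18360 - 41432\right) = \frac{2844453}{33220} \left(-59792\right) = - \frac{42518883444}{8305}$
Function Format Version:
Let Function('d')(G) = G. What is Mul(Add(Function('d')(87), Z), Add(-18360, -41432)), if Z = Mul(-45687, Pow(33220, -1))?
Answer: Rational(-42518883444, 8305) ≈ -5.1197e+6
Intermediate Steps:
Z = Rational(-45687, 33220) (Z = Mul(-45687, Rational(1, 33220)) = Rational(-45687, 33220) ≈ -1.3753)
Mul(Add(Function('d')(87), Z), Add(-18360, -41432)) = Mul(Add(87, Rational(-45687, 33220)), Add(-18360, -41432)) = Mul(Rational(2844453, 33220), -59792) = Rational(-42518883444, 8305)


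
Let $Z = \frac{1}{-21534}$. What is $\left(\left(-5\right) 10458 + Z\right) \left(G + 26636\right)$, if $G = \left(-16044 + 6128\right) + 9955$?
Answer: $- \frac{309653536775}{222} \approx -1.3948 \cdot 10^{9}$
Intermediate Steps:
$G = 39$ ($G = -9916 + 9955 = 39$)
$Z = - \frac{1}{21534} \approx -4.6438 \cdot 10^{-5}$
$\left(\left(-5\right) 10458 + Z\right) \left(G + 26636\right) = \left(\left(-5\right) 10458 - \frac{1}{21534}\right) \left(39 + 26636\right) = \left(-52290 - \frac{1}{21534}\right) 26675 = \left(- \frac{1126012861}{21534}\right) 26675 = - \frac{309653536775}{222}$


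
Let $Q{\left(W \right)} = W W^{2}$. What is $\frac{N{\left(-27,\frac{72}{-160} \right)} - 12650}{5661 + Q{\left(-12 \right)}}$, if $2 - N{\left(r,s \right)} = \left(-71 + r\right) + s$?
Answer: $- \frac{250991}{78660} \approx -3.1908$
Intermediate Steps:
$Q{\left(W \right)} = W^{3}$
$N{\left(r,s \right)} = 73 - r - s$ ($N{\left(r,s \right)} = 2 - \left(\left(-71 + r\right) + s\right) = 2 - \left(-71 + r + s\right) = 73 - r - s$)
$\frac{N{\left(-27,\frac{72}{-160} \right)} - 12650}{5661 + Q{\left(-12 \right)}} = \frac{\left(73 - -27 - \frac{72}{-160}\right) - 12650}{5661 + \left(-12\right)^{3}} = \frac{\left(73 + 27 - 72 \left(- \frac{1}{160}\right)\right) - 12650}{5661 - 1728} = \frac{\left(73 + 27 - - \frac{9}{20}\right) - 12650}{3933} = \left(\left(73 + 27 + \frac{9}{20}\right) - 12650\right) \frac{1}{3933} = \left(\frac{2009}{20} - 12650\right) \frac{1}{3933} = \left(- \frac{250991}{20}\right) \frac{1}{3933} = - \frac{250991}{78660}$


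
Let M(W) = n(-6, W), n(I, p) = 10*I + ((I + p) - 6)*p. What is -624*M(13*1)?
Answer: 29328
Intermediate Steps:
n(I, p) = 10*I + p*(-6 + I + p) (n(I, p) = 10*I + (-6 + I + p)*p = 10*I + p*(-6 + I + p))
M(W) = -60 + W**2 - 12*W (M(W) = W**2 - 6*W + 10*(-6) - 6*W = W**2 - 6*W - 60 - 6*W = -60 + W**2 - 12*W)
-624*M(13*1) = -624*(-60 + (13*1)**2 - 156) = -624*(-60 + 13**2 - 12*13) = -624*(-60 + 169 - 156) = -624*(-47) = 29328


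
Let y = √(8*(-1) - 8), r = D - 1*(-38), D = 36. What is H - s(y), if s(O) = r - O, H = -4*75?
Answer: -374 + 4*I ≈ -374.0 + 4.0*I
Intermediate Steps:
r = 74 (r = 36 - 1*(-38) = 36 + 38 = 74)
y = 4*I (y = √(-8 - 8) = √(-16) = 4*I ≈ 4.0*I)
H = -300
s(O) = 74 - O
H - s(y) = -300 - (74 - 4*I) = -300 + (-74 + 4*I) = -374 + 4*I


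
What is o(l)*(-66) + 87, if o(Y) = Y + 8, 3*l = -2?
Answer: -397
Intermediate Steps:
l = -⅔ (l = (⅓)*(-2) = -⅔ ≈ -0.66667)
o(Y) = 8 + Y
o(l)*(-66) + 87 = (8 - ⅔)*(-66) + 87 = (22/3)*(-66) + 87 = -484 + 87 = -397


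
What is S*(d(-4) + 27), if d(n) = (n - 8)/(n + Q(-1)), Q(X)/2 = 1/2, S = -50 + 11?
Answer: -1209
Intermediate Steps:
S = -39
Q(X) = 1 (Q(X) = 2/2 = 2*(1/2) = 1)
d(n) = (-8 + n)/(1 + n) (d(n) = (n - 8)/(n + 1) = (-8 + n)/(1 + n))
S*(d(-4) + 27) = -39*((-8 - 4)/(1 - 4) + 27) = -39*(-12/(-3) + 27) = -39*(-1/3*(-12) + 27) = -39*(4 + 27) = -39*31 = -1209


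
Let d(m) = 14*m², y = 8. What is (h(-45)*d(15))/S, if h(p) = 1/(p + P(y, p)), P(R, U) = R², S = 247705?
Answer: 630/941279 ≈ 0.00066930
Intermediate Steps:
h(p) = 1/(64 + p) (h(p) = 1/(p + 8²) = 1/(p + 64) = 1/(64 + p))
(h(-45)*d(15))/S = ((14*15²)/(64 - 45))/247705 = ((14*225)/19)*(1/247705) = ((1/19)*3150)*(1/247705) = (3150/19)*(1/247705) = 630/941279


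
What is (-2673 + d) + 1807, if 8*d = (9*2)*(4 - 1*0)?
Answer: -857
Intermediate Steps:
d = 9 (d = ((9*2)*(4 - 1*0))/8 = (18*(4 + 0))/8 = (18*4)/8 = (⅛)*72 = 9)
(-2673 + d) + 1807 = (-2673 + 9) + 1807 = -2664 + 1807 = -857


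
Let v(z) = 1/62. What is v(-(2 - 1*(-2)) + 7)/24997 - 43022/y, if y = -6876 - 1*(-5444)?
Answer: 16669024835/554833412 ≈ 30.043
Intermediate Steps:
y = -1432 (y = -6876 + 5444 = -1432)
v(z) = 1/62
v(-(2 - 1*(-2)) + 7)/24997 - 43022/y = (1/62)/24997 - 43022/(-1432) = (1/62)*(1/24997) - 43022*(-1/1432) = 1/1549814 + 21511/716 = 16669024835/554833412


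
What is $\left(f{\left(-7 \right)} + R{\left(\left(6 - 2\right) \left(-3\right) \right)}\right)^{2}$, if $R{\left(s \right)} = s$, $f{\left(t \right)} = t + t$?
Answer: $676$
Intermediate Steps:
$f{\left(t \right)} = 2 t$
$\left(f{\left(-7 \right)} + R{\left(\left(6 - 2\right) \left(-3\right) \right)}\right)^{2} = \left(2 \left(-7\right) + \left(6 - 2\right) \left(-3\right)\right)^{2} = \left(-14 + 4 \left(-3\right)\right)^{2} = \left(-14 - 12\right)^{2} = \left(-26\right)^{2} = 676$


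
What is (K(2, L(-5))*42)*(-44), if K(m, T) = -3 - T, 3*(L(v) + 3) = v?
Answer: -3080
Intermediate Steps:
L(v) = -3 + v/3
(K(2, L(-5))*42)*(-44) = ((-3 - (-3 + (1/3)*(-5)))*42)*(-44) = ((-3 - (-3 - 5/3))*42)*(-44) = ((-3 - 1*(-14/3))*42)*(-44) = ((-3 + 14/3)*42)*(-44) = ((5/3)*42)*(-44) = 70*(-44) = -3080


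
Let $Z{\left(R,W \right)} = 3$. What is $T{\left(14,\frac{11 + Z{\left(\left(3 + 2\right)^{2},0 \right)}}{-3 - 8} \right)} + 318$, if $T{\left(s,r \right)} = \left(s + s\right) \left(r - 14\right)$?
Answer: $- \frac{1206}{11} \approx -109.64$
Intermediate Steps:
$T{\left(s,r \right)} = 2 s \left(-14 + r\right)$
$T{\left(14,\frac{11 + Z{\left(\left(3 + 2\right)^{2},0 \right)}}{-3 - 8} \right)} + 318 = 2 \cdot 14 \left(-14 + \frac{11 + 3}{-3 - 8}\right) + 318 = 2 \cdot 14 \left(-14 + \frac{14}{-11}\right) + 318 = 2 \cdot 14 \left(-14 + 14 \left(- \frac{1}{11}\right)\right) + 318 = 2 \cdot 14 \left(-14 - \frac{14}{11}\right) + 318 = 2 \cdot 14 \left(- \frac{168}{11}\right) + 318 = - \frac{4704}{11} + 318 = - \frac{1206}{11}$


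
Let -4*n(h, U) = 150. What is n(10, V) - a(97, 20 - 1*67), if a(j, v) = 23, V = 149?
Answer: -121/2 ≈ -60.500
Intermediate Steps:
n(h, U) = -75/2 (n(h, U) = -¼*150 = -75/2)
n(10, V) - a(97, 20 - 1*67) = -75/2 - 1*23 = -75/2 - 23 = -121/2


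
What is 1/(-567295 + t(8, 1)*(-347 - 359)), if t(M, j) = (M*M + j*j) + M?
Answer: -1/618833 ≈ -1.6159e-6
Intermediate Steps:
t(M, j) = M + M² + j² (t(M, j) = (M² + j²) + M = M + M² + j²)
1/(-567295 + t(8, 1)*(-347 - 359)) = 1/(-567295 + (8 + 8² + 1²)*(-347 - 359)) = 1/(-567295 + (8 + 64 + 1)*(-706)) = 1/(-567295 + 73*(-706)) = 1/(-567295 - 51538) = 1/(-618833) = -1/618833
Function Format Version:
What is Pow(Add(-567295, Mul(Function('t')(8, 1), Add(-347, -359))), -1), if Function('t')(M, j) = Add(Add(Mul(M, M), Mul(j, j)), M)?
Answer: Rational(-1, 618833) ≈ -1.6159e-6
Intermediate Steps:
Function('t')(M, j) = Add(M, Pow(M, 2), Pow(j, 2)) (Function('t')(M, j) = Add(Add(Pow(M, 2), Pow(j, 2)), M) = Add(M, Pow(M, 2), Pow(j, 2)))
Pow(Add(-567295, Mul(Function('t')(8, 1), Add(-347, -359))), -1) = Pow(Add(-567295, Mul(Add(8, Pow(8, 2), Pow(1, 2)), Add(-347, -359))), -1) = Pow(Add(-567295, Mul(Add(8, 64, 1), -706)), -1) = Pow(Add(-567295, Mul(73, -706)), -1) = Pow(Add(-567295, -51538), -1) = Pow(-618833, -1) = Rational(-1, 618833)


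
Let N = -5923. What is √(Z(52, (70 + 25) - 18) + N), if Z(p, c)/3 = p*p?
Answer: √2189 ≈ 46.787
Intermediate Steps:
Z(p, c) = 3*p² (Z(p, c) = 3*(p*p) = 3*p²)
√(Z(52, (70 + 25) - 18) + N) = √(3*52² - 5923) = √(3*2704 - 5923) = √(8112 - 5923) = √2189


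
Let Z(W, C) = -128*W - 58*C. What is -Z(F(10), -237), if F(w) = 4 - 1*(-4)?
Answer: -12722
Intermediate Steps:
F(w) = 8 (F(w) = 4 + 4 = 8)
-Z(F(10), -237) = -(-128*8 - 58*(-237)) = -(-1024 + 13746) = -1*12722 = -12722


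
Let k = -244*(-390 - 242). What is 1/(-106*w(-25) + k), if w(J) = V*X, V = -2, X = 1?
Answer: 1/154420 ≈ 6.4758e-6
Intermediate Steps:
w(J) = -2 (w(J) = -2*1 = -2)
k = 154208 (k = -244*(-632) = 154208)
1/(-106*w(-25) + k) = 1/(-106*(-2) + 154208) = 1/(212 + 154208) = 1/154420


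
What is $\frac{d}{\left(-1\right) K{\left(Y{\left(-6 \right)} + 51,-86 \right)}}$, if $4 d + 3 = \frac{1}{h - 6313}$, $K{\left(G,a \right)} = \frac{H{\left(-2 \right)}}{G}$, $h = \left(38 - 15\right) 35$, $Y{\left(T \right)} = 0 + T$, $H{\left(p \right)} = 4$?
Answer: $\frac{82625}{9792} \approx 8.438$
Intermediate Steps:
$Y{\left(T \right)} = T$
$h = 805$ ($h = 23 \cdot 35 = 805$)
$K{\left(G,a \right)} = \frac{4}{G}$
$d = - \frac{16525}{22032}$ ($d = - \frac{3}{4} + \frac{1}{4 \left(805 - 6313\right)} = - \frac{3}{4} + \frac{1}{4 \left(-5508\right)} = - \frac{3}{4} + \frac{1}{4} \left(- \frac{1}{5508}\right) = - \frac{3}{4} - \frac{1}{22032} = - \frac{16525}{22032} \approx -0.75005$)
$\frac{d}{\left(-1\right) K{\left(Y{\left(-6 \right)} + 51,-86 \right)}} = - \frac{16525}{22032 \left(- \frac{4}{-6 + 51}\right)} = - \frac{16525}{22032 \left(- \frac{4}{45}\right)} = \left(- \frac{16525}{22032}\right) \left(- \frac{45}{4}\right) = \frac{82625}{9792}$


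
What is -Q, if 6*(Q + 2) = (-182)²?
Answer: -16556/3 ≈ -5518.7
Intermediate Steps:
Q = 16556/3 (Q = -2 + (⅙)*(-182)² = -2 + (⅙)*33124 = -2 + 16562/3 = 16556/3 ≈ 5518.7)
-Q = -1*16556/3 = -16556/3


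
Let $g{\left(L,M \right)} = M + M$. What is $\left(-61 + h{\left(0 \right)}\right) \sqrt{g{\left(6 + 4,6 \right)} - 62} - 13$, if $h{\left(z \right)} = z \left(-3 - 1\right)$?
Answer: $-13 - 305 i \sqrt{2} \approx -13.0 - 431.33 i$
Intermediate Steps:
$g{\left(L,M \right)} = 2 M$
$h{\left(z \right)} = - 4 z$ ($h{\left(z \right)} = z \left(-4\right) = - 4 z$)
$\left(-61 + h{\left(0 \right)}\right) \sqrt{g{\left(6 + 4,6 \right)} - 62} - 13 = \left(-61 - 0\right) \sqrt{2 \cdot 6 - 62} - 13 = \left(-61 + 0\right) \sqrt{12 - 62} - 13 = - 61 \sqrt{-50} - 13 = - 61 \cdot 5 i \sqrt{2} - 13 = - 305 i \sqrt{2} - 13 = -13 - 305 i \sqrt{2}$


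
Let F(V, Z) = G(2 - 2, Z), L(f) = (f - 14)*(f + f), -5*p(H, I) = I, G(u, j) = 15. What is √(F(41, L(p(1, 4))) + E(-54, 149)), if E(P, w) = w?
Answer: 2*√41 ≈ 12.806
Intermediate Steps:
p(H, I) = -I/5
L(f) = 2*f*(-14 + f) (L(f) = (-14 + f)*(2*f) = 2*f*(-14 + f))
F(V, Z) = 15
√(F(41, L(p(1, 4))) + E(-54, 149)) = √(15 + 149) = √164 = 2*√41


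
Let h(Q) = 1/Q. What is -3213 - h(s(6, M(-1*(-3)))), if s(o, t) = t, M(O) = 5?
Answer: -16066/5 ≈ -3213.2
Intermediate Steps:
-3213 - h(s(6, M(-1*(-3)))) = -3213 - 1/5 = -16066/5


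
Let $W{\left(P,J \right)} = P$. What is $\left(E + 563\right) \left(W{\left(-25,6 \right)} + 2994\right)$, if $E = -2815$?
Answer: $-6686188$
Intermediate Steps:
$\left(E + 563\right) \left(W{\left(-25,6 \right)} + 2994\right) = \left(-2815 + 563\right) \left(-25 + 2994\right) = \left(-2252\right) 2969 = -6686188$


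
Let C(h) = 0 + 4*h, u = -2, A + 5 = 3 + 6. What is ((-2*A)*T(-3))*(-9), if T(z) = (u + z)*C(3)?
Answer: -4320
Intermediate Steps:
A = 4 (A = -5 + (3 + 6) = -5 + 9 = 4)
C(h) = 4*h
T(z) = -24 + 12*z (T(z) = (-2 + z)*(4*3) = (-2 + z)*12 = -24 + 12*z)
((-2*A)*T(-3))*(-9) = ((-2*4)*(-24 + 12*(-3)))*(-9) = -8*(-24 - 36)*(-9) = -8*(-60)*(-9) = 480*(-9) = -4320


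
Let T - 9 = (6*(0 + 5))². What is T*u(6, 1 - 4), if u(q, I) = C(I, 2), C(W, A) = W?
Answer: -2727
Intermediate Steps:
u(q, I) = I
T = 909 (T = 9 + (6*(0 + 5))² = 9 + (6*5)² = 9 + 30² = 9 + 900 = 909)
T*u(6, 1 - 4) = 909*(1 - 4) = 909*(-3) = -2727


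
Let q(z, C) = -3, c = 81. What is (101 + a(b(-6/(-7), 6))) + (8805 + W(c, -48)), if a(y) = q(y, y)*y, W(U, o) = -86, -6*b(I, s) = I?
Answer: 61743/7 ≈ 8820.4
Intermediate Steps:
b(I, s) = -I/6
a(y) = -3*y
(101 + a(b(-6/(-7), 6))) + (8805 + W(c, -48)) = (101 - (-1)*(-6/(-7))/2) + (8805 - 86) = (101 - (-1)*(-6*(-1/7))/2) + 8719 = (101 - (-1)*6/(2*7)) + 8719 = (101 - 3*(-1/7)) + 8719 = (101 + 3/7) + 8719 = 710/7 + 8719 = 61743/7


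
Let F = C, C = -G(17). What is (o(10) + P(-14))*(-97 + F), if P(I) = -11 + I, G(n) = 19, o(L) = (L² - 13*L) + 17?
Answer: 4408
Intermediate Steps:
o(L) = 17 + L² - 13*L
C = -19 (C = -1*19 = -19)
F = -19
(o(10) + P(-14))*(-97 + F) = ((17 + 10² - 13*10) + (-11 - 14))*(-97 - 19) = ((17 + 100 - 130) - 25)*(-116) = (-13 - 25)*(-116) = -38*(-116) = 4408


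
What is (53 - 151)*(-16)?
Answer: 1568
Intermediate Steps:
(53 - 151)*(-16) = -98*(-16) = 1568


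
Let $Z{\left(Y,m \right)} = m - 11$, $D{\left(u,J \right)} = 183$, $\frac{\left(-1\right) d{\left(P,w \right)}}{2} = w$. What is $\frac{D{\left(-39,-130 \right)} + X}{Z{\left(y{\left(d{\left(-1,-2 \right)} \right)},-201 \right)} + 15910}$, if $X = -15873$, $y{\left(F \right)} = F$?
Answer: $- \frac{7845}{7849} \approx -0.99949$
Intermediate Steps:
$d{\left(P,w \right)} = - 2 w$
$Z{\left(Y,m \right)} = -11 + m$
$\frac{D{\left(-39,-130 \right)} + X}{Z{\left(y{\left(d{\left(-1,-2 \right)} \right)},-201 \right)} + 15910} = \frac{183 - 15873}{\left(-11 - 201\right) + 15910} = - \frac{15690}{-212 + 15910} = - \frac{15690}{15698} = \left(-15690\right) \frac{1}{15698} = - \frac{7845}{7849}$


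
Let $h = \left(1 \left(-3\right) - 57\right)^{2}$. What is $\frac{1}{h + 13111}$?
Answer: $\frac{1}{16711} \approx 5.9841 \cdot 10^{-5}$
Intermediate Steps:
$h = 3600$ ($h = \left(-3 - 57\right)^{2} = \left(-60\right)^{2} = 3600$)
$\frac{1}{h + 13111} = \frac{1}{3600 + 13111} = \frac{1}{16711}$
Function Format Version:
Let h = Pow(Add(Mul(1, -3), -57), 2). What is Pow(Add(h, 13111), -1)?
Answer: Rational(1, 16711) ≈ 5.9841e-5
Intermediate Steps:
h = 3600 (h = Pow(Add(-3, -57), 2) = Pow(-60, 2) = 3600)
Pow(Add(h, 13111), -1) = Pow(Add(3600, 13111), -1) = Pow(16711, -1) = Rational(1, 16711)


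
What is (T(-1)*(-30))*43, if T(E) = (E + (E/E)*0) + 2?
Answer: -1290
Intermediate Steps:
T(E) = 2 + E (T(E) = (E + 1*0) + 2 = (E + 0) + 2 = E + 2 = 2 + E)
(T(-1)*(-30))*43 = ((2 - 1)*(-30))*43 = (1*(-30))*43 = -30*43 = -1290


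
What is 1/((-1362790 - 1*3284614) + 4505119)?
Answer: -1/142285 ≈ -7.0281e-6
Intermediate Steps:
1/((-1362790 - 1*3284614) + 4505119) = 1/((-1362790 - 3284614) + 4505119) = 1/(-4647404 + 4505119) = 1/(-142285) = -1/142285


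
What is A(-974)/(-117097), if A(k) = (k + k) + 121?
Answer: 1827/117097 ≈ 0.015602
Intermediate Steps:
A(k) = 121 + 2*k (A(k) = 2*k + 121 = 121 + 2*k)
A(-974)/(-117097) = (121 + 2*(-974))/(-117097) = (121 - 1948)*(-1/117097) = -1827*(-1/117097) = 1827/117097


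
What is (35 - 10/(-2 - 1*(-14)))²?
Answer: 42025/36 ≈ 1167.4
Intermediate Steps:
(35 - 10/(-2 - 1*(-14)))² = (35 - 10/(-2 + 14))² = (35 - 10/12)² = (35 - 10*1/12)² = (35 - ⅚)² = (205/6)² = 42025/36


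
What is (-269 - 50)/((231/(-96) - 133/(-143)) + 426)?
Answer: -1459744/1942621 ≈ -0.75143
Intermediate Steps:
(-269 - 50)/((231/(-96) - 133/(-143)) + 426) = -319/((231*(-1/96) - 133*(-1/143)) + 426) = -319/((-77/32 + 133/143) + 426) = -319/(-6755/4576 + 426) = -319/1942621/4576 = -319*4576/1942621 = -1459744/1942621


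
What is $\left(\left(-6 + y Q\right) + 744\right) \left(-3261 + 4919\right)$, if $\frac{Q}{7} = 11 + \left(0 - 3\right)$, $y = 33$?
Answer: $4287588$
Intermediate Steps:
$Q = 56$ ($Q = 7 \left(11 + \left(0 - 3\right)\right) = 7 \left(11 - 3\right) = 7 \cdot 8 = 56$)
$\left(\left(-6 + y Q\right) + 744\right) \left(-3261 + 4919\right) = \left(\left(-6 + 33 \cdot 56\right) + 744\right) \left(-3261 + 4919\right) = \left(\left(-6 + 1848\right) + 744\right) 1658 = \left(1842 + 744\right) 1658 = 2586 \cdot 1658 = 4287588$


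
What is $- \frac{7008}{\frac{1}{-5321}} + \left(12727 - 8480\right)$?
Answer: $37293815$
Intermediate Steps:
$- \frac{7008}{\frac{1}{-5321}} + \left(12727 - 8480\right) = - \frac{7008}{- \frac{1}{5321}} + \left(12727 - 8480\right) = \left(-7008\right) \left(-5321\right) + 4247 = 37289568 + 4247 = 37293815$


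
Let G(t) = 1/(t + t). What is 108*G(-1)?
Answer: -54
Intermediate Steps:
G(t) = 1/(2*t)
108*G(-1) = 108*((1/2)/(-1)) = 108*((1/2)*(-1)) = 108*(-1/2) = -54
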